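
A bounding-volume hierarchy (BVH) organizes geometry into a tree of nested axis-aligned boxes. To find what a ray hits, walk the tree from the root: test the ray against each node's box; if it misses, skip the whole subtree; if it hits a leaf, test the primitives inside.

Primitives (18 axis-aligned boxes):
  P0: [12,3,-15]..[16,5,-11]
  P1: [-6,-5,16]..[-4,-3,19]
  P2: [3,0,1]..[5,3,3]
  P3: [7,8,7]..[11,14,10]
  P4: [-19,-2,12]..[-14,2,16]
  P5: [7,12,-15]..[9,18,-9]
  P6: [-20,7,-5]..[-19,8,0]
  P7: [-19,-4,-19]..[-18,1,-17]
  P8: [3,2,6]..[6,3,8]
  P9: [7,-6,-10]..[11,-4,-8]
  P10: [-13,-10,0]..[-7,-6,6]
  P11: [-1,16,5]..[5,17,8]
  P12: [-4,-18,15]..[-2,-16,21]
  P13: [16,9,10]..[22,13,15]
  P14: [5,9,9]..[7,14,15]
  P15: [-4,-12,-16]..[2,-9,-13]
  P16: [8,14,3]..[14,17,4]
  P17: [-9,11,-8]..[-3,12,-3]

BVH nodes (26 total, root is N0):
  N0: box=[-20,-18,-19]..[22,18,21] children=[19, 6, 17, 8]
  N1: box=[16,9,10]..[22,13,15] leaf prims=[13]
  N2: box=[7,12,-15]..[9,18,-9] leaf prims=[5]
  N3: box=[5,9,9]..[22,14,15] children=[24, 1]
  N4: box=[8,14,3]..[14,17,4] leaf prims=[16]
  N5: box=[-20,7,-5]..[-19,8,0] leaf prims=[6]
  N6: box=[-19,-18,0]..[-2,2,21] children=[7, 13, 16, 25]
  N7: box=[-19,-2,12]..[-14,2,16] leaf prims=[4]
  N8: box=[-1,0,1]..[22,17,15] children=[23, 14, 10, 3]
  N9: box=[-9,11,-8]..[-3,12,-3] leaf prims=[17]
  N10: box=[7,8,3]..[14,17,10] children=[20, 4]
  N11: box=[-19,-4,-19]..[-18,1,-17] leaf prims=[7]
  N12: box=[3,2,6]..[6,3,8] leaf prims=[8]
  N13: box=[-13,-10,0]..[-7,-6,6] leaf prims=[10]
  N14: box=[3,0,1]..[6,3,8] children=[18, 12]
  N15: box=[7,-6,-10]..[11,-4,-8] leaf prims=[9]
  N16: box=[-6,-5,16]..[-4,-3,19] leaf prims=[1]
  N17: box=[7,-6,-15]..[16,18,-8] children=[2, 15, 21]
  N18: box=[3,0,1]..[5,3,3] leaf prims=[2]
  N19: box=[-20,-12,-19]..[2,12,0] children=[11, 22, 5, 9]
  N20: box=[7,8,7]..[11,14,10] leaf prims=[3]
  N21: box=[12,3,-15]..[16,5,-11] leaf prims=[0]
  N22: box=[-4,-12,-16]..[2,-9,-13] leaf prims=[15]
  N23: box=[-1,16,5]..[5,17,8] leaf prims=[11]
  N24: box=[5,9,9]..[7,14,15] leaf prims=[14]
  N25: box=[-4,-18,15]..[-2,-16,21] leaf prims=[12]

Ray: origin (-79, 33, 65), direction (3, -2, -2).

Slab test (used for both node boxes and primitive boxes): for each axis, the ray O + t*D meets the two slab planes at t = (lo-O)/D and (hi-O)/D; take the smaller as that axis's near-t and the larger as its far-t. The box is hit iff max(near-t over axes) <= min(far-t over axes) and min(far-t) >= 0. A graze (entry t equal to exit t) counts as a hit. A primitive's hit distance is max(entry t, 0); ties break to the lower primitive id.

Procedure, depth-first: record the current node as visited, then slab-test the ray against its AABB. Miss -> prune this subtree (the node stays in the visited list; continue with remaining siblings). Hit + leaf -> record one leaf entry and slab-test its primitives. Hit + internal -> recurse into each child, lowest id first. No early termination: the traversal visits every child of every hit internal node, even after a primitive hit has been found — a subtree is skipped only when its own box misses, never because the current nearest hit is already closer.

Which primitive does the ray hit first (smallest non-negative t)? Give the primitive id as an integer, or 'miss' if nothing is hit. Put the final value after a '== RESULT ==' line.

Walk:
N0 x:[59/3,101/3] y:[15/2,51/2] z:[22,42] -> hit [22,51/2], descend [6, 8, 17, 19]
  N6 x:[20,77/3] y:[31/2,51/2] z:[22,65/2] -> hit [22,51/2], descend [7, 13, 16, 25]
    N7 x:[20,65/3] y:[31/2,35/2] z:[49/2,53/2] -> miss, prune
    N13 x:[22,24] y:[39/2,43/2] z:[59/2,65/2] -> miss, prune
    N16 x:[73/3,25] y:[18,19] z:[23,49/2] -> miss, prune
    N25 x:[25,77/3] y:[49/2,51/2] z:[22,25] -> hit [25,25] leaf, test {P12@t=25}
  N8 x:[26,101/3] y:[8,33/2] z:[25,32] -> miss, prune
  N17 x:[86/3,95/3] y:[15/2,39/2] z:[73/2,40] -> miss, prune
  N19 x:[59/3,27] y:[21/2,45/2] z:[65/2,42] -> miss, prune

Visited [0, 6, 7, 13, 16, 25, 8, 17, 19]. Tests: 9 box, 1 leaf. Nearest: P12.

== RESULT ==
12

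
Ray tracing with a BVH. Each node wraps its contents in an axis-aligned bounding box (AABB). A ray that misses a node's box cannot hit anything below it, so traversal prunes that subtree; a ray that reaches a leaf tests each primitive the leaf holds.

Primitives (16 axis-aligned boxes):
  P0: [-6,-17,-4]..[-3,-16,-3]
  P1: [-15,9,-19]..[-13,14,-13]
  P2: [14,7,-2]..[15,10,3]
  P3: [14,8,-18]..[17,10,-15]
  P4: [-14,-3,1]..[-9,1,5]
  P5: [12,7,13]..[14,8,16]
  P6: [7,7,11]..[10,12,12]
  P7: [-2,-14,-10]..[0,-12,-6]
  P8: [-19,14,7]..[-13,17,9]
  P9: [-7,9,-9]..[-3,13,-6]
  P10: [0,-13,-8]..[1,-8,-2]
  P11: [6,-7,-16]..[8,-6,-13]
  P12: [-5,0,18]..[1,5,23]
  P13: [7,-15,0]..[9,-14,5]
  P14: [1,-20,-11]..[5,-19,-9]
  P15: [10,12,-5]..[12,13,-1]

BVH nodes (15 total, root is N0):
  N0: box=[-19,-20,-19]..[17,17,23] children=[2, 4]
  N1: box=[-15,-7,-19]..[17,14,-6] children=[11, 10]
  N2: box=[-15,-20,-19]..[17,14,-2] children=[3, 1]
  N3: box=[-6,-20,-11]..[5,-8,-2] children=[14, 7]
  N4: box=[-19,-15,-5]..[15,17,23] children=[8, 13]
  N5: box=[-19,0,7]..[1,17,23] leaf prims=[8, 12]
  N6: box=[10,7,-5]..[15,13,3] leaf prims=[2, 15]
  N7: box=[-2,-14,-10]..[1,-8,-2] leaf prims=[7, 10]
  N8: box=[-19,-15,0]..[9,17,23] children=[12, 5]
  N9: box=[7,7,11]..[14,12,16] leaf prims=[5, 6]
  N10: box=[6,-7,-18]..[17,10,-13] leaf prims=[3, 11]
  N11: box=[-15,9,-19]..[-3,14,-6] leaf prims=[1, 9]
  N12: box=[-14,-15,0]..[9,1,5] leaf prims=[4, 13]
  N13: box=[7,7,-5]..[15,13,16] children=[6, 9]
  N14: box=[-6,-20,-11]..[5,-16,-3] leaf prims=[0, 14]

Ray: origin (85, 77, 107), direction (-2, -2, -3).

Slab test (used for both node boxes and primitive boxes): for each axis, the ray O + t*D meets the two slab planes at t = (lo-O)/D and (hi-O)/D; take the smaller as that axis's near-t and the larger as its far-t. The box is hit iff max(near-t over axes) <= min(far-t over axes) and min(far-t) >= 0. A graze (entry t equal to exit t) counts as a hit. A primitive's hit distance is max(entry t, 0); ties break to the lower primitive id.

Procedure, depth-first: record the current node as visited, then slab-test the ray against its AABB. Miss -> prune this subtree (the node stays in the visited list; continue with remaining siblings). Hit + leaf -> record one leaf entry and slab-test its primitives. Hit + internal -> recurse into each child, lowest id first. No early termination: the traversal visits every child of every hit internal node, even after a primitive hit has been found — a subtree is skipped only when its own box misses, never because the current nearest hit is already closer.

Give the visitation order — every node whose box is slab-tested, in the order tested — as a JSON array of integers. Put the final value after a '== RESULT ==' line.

Traverse from the root:
N0 x:[34,52] y:[30,97/2] z:[28,42] -> hit [34,42], descend [2, 4]
  N2 x:[34,50] y:[63/2,97/2] z:[109/3,42] -> hit [109/3,42], descend [1, 3]
    N1 x:[34,50] y:[63/2,42] z:[113/3,42] -> hit [113/3,42], descend [10, 11]
      N10 x:[34,79/2] y:[67/2,42] z:[40,125/3] -> miss, prune
      N11 x:[44,50] y:[63/2,34] z:[113/3,42] -> miss, prune
    N3 x:[40,91/2] y:[85/2,97/2] z:[109/3,118/3] -> miss, prune
  N4 x:[35,52] y:[30,46] z:[28,112/3] -> hit [35,112/3], descend [8, 13]
    N8 x:[38,52] y:[30,46] z:[28,107/3] -> miss, prune
    N13 x:[35,39] y:[32,35] z:[91/3,112/3] -> hit [35,35], descend [6, 9]
      N6 x:[35,75/2] y:[32,35] z:[104/3,112/3] -> hit [35,35] leaf, test {P2@t=35, P15(miss)}
      N9 x:[71/2,39] y:[65/2,35] z:[91/3,32] -> miss, prune

Visited [0, 2, 1, 10, 11, 3, 4, 8, 13, 6, 9]. Tests: 11 box, 1 leaf. Nearest: P2.

== RESULT ==
[0, 2, 1, 10, 11, 3, 4, 8, 13, 6, 9]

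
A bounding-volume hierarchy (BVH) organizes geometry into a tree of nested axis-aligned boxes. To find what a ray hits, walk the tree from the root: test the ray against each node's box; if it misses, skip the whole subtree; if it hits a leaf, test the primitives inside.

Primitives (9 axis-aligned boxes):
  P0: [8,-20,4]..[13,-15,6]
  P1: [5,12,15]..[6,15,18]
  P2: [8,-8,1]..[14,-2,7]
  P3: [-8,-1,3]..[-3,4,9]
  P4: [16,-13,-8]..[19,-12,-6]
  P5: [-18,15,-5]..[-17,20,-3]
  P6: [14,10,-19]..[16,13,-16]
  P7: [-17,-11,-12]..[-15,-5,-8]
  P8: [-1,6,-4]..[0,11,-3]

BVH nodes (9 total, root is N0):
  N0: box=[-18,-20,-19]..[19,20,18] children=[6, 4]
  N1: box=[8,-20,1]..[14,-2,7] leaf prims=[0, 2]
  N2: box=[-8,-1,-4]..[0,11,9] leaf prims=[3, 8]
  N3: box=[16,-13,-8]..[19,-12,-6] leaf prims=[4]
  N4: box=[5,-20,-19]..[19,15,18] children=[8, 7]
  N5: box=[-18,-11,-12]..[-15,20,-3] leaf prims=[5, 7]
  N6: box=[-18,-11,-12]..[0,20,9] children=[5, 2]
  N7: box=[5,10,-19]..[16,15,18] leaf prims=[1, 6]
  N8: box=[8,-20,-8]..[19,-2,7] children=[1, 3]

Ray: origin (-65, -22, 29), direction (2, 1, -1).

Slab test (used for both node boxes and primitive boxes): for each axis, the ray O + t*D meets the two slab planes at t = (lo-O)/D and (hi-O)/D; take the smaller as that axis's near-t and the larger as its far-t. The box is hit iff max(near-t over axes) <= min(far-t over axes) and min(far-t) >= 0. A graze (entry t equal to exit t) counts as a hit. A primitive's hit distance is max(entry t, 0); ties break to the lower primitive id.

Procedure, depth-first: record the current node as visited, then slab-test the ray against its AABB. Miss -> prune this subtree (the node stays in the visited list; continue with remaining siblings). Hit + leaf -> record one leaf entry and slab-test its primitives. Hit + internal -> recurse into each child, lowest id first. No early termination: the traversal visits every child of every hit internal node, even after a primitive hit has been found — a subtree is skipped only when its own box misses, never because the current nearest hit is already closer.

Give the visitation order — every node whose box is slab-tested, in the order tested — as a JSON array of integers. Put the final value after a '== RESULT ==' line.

Traverse from the root:
N0 x:[47/2,42] y:[2,42] z:[11,48] -> hit [47/2,42], descend [4, 6]
  N4 x:[35,42] y:[2,37] z:[11,48] -> hit [35,37], descend [7, 8]
    N7 x:[35,81/2] y:[32,37] z:[11,48] -> hit [35,37] leaf, test {P1(miss), P6(miss)}
    N8 x:[73/2,42] y:[2,20] z:[22,37] -> miss, prune
  N6 x:[47/2,65/2] y:[11,42] z:[20,41] -> hit [47/2,65/2], descend [2, 5]
    N2 x:[57/2,65/2] y:[21,33] z:[20,33] -> hit [57/2,65/2] leaf, test {P3(miss), P8@t=32}
    N5 x:[47/2,25] y:[11,42] z:[32,41] -> miss, prune

Summary -> nodes [0, 4, 7, 8, 6, 2, 5]; box-tests=7; leaf-entries=2; first=P8

== RESULT ==
[0, 4, 7, 8, 6, 2, 5]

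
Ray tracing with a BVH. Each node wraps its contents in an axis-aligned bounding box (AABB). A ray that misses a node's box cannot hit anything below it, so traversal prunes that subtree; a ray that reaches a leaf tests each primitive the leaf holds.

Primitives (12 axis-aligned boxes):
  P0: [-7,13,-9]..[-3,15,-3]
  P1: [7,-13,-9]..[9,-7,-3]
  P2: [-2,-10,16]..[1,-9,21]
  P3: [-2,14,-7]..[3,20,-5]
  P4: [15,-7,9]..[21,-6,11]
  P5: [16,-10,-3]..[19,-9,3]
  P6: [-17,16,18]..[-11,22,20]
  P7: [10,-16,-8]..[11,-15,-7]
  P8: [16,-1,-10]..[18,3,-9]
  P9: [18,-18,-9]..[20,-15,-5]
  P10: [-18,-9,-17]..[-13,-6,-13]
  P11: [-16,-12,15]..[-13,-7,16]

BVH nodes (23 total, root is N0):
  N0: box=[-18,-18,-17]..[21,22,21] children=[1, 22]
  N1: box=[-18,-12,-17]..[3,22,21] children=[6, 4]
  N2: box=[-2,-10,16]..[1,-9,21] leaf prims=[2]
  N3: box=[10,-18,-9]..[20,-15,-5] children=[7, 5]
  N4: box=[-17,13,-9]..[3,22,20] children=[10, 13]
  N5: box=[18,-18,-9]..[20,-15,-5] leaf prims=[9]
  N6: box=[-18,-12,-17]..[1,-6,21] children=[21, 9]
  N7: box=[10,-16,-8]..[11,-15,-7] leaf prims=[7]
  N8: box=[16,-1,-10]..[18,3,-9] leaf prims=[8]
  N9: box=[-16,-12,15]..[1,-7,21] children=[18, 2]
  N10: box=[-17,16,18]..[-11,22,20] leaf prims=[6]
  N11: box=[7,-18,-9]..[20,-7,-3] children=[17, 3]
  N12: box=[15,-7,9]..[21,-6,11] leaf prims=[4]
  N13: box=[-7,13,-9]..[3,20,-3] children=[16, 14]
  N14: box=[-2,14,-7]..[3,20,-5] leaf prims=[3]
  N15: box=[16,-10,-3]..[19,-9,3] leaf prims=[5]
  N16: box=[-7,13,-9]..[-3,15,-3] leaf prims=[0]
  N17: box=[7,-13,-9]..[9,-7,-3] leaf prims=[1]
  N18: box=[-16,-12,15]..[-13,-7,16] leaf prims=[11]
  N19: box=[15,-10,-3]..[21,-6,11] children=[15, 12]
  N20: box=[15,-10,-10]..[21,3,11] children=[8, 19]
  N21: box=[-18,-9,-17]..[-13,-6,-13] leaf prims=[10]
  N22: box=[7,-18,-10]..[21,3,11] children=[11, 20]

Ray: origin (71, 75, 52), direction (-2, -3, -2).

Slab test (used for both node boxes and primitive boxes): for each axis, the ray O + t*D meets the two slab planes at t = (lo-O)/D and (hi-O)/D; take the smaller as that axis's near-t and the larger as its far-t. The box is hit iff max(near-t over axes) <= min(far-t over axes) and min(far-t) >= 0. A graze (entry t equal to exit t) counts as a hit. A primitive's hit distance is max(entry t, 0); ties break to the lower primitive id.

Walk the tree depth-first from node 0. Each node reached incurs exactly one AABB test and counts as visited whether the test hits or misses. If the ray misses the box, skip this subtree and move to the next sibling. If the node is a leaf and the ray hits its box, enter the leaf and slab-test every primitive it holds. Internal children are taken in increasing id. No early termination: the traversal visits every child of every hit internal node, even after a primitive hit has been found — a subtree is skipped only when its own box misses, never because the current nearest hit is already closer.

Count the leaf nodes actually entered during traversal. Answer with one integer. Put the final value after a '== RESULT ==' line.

Trace the traversal:
N0 x:[25,89/2] y:[53/3,31] z:[31/2,69/2] -> hit [25,31], descend [1, 22]
  N1 x:[34,89/2] y:[53/3,29] z:[31/2,69/2] -> miss, prune
  N22 x:[25,32] y:[24,31] z:[41/2,31] -> hit [25,31], descend [11, 20]
    N11 x:[51/2,32] y:[82/3,31] z:[55/2,61/2] -> hit [55/2,61/2], descend [3, 17]
      N3 x:[51/2,61/2] y:[30,31] z:[57/2,61/2] -> hit [30,61/2], descend [5, 7]
        N5 x:[51/2,53/2] y:[30,31] z:[57/2,61/2] -> miss, prune
        N7 x:[30,61/2] y:[30,91/3] z:[59/2,30] -> hit [30,30] leaf, test {P7@t=30}
      N17 x:[31,32] y:[82/3,88/3] z:[55/2,61/2] -> miss, prune
    N20 x:[25,28] y:[24,85/3] z:[41/2,31] -> hit [25,28], descend [8, 19]
      N8 x:[53/2,55/2] y:[24,76/3] z:[61/2,31] -> miss, prune
      N19 x:[25,28] y:[27,85/3] z:[41/2,55/2] -> hit [27,55/2], descend [12, 15]
        N12 x:[25,28] y:[27,82/3] z:[41/2,43/2] -> miss, prune
        N15 x:[26,55/2] y:[28,85/3] z:[49/2,55/2] -> miss, prune

order=[0, 1, 22, 11, 3, 5, 7, 17, 20, 8, 19, 12, 15]  |boxes|=13  |leaves|=1  hit=P7

== RESULT ==
1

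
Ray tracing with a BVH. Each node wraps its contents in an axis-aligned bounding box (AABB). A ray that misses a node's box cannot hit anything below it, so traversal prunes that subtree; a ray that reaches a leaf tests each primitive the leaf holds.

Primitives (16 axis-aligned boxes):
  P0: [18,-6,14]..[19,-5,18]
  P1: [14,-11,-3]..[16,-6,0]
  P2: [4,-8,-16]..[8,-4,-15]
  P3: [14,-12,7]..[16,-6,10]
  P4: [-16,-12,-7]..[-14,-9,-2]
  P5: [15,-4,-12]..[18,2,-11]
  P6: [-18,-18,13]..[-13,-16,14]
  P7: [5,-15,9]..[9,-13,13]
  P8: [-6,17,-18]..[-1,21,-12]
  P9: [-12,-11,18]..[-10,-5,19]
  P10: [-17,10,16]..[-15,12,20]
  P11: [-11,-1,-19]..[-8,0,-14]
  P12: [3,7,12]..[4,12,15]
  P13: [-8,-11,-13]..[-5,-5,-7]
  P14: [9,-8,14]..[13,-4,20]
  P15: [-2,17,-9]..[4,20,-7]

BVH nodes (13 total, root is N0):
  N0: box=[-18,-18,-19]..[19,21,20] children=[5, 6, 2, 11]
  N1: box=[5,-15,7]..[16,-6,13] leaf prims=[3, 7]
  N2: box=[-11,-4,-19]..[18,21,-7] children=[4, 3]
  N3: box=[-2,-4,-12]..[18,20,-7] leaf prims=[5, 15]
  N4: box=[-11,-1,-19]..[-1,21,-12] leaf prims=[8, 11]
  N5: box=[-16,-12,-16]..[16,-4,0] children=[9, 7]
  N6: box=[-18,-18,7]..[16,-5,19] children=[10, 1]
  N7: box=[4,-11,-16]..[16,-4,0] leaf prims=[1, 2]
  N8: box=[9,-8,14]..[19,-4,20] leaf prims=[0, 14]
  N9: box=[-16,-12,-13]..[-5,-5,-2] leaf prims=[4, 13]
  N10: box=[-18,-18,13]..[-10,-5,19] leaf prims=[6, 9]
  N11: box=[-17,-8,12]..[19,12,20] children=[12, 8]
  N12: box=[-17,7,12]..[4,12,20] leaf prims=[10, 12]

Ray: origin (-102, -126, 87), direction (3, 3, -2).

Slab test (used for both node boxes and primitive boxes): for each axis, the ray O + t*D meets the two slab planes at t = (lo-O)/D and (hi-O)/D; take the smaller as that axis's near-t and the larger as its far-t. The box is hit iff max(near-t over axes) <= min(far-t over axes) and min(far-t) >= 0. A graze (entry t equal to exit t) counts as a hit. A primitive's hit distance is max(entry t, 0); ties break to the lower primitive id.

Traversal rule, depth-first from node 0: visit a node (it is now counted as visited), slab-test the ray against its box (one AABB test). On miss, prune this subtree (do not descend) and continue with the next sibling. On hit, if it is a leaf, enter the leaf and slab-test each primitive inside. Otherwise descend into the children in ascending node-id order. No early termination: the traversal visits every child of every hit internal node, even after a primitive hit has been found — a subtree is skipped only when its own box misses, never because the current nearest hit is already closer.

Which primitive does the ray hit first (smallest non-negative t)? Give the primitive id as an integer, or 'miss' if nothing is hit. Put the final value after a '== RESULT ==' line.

Traverse from the root:
N0 x:[28,121/3] y:[36,49] z:[67/2,53] -> hit [36,121/3], descend [2, 5, 6, 11]
  N2 x:[91/3,40] y:[122/3,49] z:[47,53] -> miss, prune
  N5 x:[86/3,118/3] y:[38,122/3] z:[87/2,103/2] -> miss, prune
  N6 x:[28,118/3] y:[36,121/3] z:[34,40] -> hit [36,118/3], descend [1, 10]
    N1 x:[107/3,118/3] y:[37,40] z:[37,40] -> hit [37,118/3] leaf, test {P3@t=116/3, P7@t=37}
    N10 x:[28,92/3] y:[36,121/3] z:[34,37] -> miss, prune
  N11 x:[85/3,121/3] y:[118/3,46] z:[67/2,75/2] -> miss, prune

7 AABB tests over nodes [0, 2, 5, 6, 1, 10, 11]; 1 leaf entered; closest P7.

== RESULT ==
7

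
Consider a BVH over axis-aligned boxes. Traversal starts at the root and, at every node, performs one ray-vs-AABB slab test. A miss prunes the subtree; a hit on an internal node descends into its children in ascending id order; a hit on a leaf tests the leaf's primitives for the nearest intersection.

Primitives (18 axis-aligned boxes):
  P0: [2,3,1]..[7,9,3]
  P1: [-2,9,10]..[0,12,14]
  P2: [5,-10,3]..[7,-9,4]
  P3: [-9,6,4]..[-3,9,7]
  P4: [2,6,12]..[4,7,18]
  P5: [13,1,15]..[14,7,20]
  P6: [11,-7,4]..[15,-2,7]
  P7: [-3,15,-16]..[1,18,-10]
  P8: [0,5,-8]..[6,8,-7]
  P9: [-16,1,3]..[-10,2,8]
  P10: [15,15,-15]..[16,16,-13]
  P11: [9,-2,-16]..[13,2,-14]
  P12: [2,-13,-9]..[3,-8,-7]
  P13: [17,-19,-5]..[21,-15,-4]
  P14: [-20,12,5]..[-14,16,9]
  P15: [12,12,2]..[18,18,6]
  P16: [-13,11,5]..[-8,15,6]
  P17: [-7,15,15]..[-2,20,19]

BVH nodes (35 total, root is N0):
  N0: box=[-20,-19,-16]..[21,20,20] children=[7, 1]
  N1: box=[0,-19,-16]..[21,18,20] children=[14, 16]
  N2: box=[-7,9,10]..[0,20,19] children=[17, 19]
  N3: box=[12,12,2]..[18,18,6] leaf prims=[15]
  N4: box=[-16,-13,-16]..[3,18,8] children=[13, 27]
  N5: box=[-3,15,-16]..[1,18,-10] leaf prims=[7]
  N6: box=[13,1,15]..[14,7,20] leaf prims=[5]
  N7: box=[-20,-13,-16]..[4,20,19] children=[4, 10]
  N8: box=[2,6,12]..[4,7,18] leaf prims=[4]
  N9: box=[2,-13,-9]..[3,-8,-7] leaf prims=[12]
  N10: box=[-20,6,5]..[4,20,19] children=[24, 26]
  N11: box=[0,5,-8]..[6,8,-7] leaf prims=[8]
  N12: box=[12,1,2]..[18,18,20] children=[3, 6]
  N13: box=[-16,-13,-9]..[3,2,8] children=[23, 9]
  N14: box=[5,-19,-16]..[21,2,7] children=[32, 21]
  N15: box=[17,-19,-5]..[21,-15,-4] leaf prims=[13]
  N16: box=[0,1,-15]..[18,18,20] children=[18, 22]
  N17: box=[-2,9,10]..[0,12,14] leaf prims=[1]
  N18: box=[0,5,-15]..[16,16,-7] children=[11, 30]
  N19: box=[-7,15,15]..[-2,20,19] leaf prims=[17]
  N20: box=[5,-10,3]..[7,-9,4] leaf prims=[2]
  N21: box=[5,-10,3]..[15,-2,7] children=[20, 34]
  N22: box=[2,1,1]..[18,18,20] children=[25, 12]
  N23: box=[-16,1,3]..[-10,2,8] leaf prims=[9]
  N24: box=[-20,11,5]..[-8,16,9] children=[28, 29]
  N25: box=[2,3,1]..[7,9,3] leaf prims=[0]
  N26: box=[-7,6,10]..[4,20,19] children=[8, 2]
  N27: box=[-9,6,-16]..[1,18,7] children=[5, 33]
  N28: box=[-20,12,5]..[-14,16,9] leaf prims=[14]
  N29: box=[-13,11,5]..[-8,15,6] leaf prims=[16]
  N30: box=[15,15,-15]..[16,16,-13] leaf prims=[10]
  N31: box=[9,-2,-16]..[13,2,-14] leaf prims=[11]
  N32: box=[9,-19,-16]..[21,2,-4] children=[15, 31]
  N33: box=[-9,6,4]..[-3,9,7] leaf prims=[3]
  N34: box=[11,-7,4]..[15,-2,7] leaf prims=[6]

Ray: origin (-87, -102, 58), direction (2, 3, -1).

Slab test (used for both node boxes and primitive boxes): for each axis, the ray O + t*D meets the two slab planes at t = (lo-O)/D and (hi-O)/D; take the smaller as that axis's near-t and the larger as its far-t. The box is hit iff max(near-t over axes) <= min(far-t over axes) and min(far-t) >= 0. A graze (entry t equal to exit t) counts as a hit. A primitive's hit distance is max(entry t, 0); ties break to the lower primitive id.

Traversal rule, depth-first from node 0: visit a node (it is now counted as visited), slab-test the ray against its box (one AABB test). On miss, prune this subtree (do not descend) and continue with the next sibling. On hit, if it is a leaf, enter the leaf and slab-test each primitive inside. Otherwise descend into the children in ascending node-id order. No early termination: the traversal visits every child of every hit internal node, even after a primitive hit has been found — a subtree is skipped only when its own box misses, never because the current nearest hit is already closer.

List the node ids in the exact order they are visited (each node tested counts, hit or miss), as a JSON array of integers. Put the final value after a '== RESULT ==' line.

Traverse from the root:
N0 x:[67/2,54] y:[83/3,122/3] z:[38,74] -> hit [38,122/3], descend [1, 7]
  N1 x:[87/2,54] y:[83/3,40] z:[38,74] -> miss, prune
  N7 x:[67/2,91/2] y:[89/3,122/3] z:[39,74] -> hit [39,122/3], descend [4, 10]
    N4 x:[71/2,45] y:[89/3,40] z:[50,74] -> miss, prune
    N10 x:[67/2,91/2] y:[36,122/3] z:[39,53] -> hit [39,122/3], descend [24, 26]
      N24 x:[67/2,79/2] y:[113/3,118/3] z:[49,53] -> miss, prune
      N26 x:[40,91/2] y:[36,122/3] z:[39,48] -> hit [40,122/3], descend [2, 8]
        N2 x:[40,87/2] y:[37,122/3] z:[39,48] -> hit [40,122/3], descend [17, 19]
          N17 x:[85/2,87/2] y:[37,38] z:[44,48] -> miss, prune
          N19 x:[40,85/2] y:[39,122/3] z:[39,43] -> hit [40,122/3] leaf, test {P17@t=40}
        N8 x:[89/2,91/2] y:[36,109/3] z:[40,46] -> miss, prune

Visited [0, 1, 7, 4, 10, 24, 26, 2, 17, 19, 8]. Tests: 11 box, 1 leaf. Nearest: P17.

== RESULT ==
[0, 1, 7, 4, 10, 24, 26, 2, 17, 19, 8]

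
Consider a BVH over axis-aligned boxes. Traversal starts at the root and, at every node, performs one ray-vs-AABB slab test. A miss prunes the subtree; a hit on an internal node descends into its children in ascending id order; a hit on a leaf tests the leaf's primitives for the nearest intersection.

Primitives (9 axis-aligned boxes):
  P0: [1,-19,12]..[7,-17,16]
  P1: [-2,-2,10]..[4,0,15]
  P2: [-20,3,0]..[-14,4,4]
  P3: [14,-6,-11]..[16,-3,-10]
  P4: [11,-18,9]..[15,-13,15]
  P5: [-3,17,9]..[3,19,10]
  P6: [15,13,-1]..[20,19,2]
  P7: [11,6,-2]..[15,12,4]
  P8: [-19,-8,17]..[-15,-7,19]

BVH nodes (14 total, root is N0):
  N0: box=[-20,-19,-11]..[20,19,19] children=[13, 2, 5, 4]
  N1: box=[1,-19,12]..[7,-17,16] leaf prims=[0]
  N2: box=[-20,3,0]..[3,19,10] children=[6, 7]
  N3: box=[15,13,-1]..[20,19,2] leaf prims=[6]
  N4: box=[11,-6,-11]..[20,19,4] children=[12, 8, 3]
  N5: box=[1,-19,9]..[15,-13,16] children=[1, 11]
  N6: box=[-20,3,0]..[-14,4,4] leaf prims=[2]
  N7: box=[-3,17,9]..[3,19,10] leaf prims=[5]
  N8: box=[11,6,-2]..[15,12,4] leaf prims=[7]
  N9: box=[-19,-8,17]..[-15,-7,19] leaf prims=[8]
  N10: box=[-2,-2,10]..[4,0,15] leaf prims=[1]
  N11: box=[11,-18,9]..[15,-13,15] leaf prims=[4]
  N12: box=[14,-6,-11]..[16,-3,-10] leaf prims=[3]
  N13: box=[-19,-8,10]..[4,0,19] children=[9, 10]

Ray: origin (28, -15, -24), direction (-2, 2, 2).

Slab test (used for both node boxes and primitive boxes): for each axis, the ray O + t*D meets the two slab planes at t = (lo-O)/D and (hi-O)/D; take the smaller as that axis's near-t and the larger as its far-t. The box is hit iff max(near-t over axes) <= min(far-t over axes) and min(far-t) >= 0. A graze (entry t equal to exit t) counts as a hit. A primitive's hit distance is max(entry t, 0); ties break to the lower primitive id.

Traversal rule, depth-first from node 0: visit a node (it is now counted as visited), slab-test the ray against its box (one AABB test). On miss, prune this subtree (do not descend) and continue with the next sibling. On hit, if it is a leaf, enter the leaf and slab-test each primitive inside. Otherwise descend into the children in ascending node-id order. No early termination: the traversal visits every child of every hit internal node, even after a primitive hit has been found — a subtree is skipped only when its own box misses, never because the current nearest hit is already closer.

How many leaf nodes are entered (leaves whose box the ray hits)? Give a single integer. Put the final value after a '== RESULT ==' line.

Walk:
N0 x:[4,24] y:[-2,17] z:[13/2,43/2] -> hit [13/2,17], descend [2, 4, 5, 13]
  N2 x:[25/2,24] y:[9,17] z:[12,17] -> hit [25/2,17], descend [6, 7]
    N6 x:[21,24] y:[9,19/2] z:[12,14] -> miss, prune
    N7 x:[25/2,31/2] y:[16,17] z:[33/2,17] -> miss, prune
  N4 x:[4,17/2] y:[9/2,17] z:[13/2,14] -> hit [13/2,17/2], descend [3, 8, 12]
    N3 x:[4,13/2] y:[14,17] z:[23/2,13] -> miss, prune
    N8 x:[13/2,17/2] y:[21/2,27/2] z:[11,14] -> miss, prune
    N12 x:[6,7] y:[9/2,6] z:[13/2,7] -> miss, prune
  N5 x:[13/2,27/2] y:[-2,1] z:[33/2,20] -> miss, prune
  N13 x:[12,47/2] y:[7/2,15/2] z:[17,43/2] -> miss, prune

Summary -> nodes [0, 2, 6, 7, 4, 3, 8, 12, 5, 13]; box-tests=10; leaf-entries=0; first=miss

== RESULT ==
0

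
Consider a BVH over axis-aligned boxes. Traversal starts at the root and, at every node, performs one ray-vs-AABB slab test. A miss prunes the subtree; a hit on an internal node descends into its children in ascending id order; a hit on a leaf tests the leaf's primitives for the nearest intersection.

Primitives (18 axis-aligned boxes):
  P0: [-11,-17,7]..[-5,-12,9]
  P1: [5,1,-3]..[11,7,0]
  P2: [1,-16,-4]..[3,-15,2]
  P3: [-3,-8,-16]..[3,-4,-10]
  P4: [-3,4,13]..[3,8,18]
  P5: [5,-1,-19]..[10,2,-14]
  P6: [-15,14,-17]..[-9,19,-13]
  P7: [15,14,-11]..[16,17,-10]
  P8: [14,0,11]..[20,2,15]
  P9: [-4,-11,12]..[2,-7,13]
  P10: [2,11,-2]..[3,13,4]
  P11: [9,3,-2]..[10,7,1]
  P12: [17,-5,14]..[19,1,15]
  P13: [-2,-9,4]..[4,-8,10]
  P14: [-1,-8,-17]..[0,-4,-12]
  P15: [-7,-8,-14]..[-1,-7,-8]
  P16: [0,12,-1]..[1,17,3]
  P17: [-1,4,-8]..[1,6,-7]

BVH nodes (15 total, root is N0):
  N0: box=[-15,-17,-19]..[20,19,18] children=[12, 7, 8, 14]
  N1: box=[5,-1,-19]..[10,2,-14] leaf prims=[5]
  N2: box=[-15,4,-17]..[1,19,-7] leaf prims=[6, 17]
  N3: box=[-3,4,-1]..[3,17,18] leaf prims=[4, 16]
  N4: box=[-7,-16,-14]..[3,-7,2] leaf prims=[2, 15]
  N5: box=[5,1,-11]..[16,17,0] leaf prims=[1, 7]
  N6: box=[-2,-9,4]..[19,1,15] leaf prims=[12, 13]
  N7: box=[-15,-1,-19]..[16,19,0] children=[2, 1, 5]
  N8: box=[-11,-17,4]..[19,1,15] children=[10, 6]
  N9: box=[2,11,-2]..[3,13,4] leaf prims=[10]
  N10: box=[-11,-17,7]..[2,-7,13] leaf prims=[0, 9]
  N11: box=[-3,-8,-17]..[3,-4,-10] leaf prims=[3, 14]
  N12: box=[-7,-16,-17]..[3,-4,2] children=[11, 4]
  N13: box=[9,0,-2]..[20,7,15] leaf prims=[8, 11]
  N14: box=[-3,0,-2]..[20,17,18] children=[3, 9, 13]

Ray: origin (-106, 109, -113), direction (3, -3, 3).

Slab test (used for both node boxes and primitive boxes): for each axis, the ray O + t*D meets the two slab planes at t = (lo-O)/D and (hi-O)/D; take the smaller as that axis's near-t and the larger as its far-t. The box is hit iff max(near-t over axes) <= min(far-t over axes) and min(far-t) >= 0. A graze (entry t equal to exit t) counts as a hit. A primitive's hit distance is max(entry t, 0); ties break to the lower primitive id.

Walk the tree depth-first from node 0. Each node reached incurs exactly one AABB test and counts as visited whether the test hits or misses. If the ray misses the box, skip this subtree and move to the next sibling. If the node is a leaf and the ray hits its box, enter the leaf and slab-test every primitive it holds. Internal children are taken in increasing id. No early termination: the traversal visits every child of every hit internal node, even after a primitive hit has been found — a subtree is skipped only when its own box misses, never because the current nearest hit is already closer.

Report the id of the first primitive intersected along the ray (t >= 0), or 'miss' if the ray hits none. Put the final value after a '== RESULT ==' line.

Walk:
N0 x:[91/3,42] y:[30,42] z:[94/3,131/3] -> hit [94/3,42], descend [7, 8, 12, 14]
  N7 x:[91/3,122/3] y:[30,110/3] z:[94/3,113/3] -> hit [94/3,110/3], descend [1, 2, 5]
    N1 x:[37,116/3] y:[107/3,110/3] z:[94/3,33] -> miss, prune
    N2 x:[91/3,107/3] y:[30,35] z:[32,106/3] -> hit [32,35] leaf, test {P6(miss), P17@t=35}
    N5 x:[37,122/3] y:[92/3,36] z:[34,113/3] -> miss, prune
  N8 x:[95/3,125/3] y:[36,42] z:[39,128/3] -> hit [39,125/3], descend [6, 10]
    N6 x:[104/3,125/3] y:[36,118/3] z:[39,128/3] -> hit [39,118/3] leaf, test {P12(miss), P13(miss)}
    N10 x:[95/3,36] y:[116/3,42] z:[40,42] -> miss, prune
  N12 x:[33,109/3] y:[113/3,125/3] z:[32,115/3] -> miss, prune
  N14 x:[103/3,42] y:[92/3,109/3] z:[37,131/3] -> miss, prune

Summary -> nodes [0, 7, 1, 2, 5, 8, 6, 10, 12, 14]; box-tests=10; leaf-entries=2; first=P17

== RESULT ==
17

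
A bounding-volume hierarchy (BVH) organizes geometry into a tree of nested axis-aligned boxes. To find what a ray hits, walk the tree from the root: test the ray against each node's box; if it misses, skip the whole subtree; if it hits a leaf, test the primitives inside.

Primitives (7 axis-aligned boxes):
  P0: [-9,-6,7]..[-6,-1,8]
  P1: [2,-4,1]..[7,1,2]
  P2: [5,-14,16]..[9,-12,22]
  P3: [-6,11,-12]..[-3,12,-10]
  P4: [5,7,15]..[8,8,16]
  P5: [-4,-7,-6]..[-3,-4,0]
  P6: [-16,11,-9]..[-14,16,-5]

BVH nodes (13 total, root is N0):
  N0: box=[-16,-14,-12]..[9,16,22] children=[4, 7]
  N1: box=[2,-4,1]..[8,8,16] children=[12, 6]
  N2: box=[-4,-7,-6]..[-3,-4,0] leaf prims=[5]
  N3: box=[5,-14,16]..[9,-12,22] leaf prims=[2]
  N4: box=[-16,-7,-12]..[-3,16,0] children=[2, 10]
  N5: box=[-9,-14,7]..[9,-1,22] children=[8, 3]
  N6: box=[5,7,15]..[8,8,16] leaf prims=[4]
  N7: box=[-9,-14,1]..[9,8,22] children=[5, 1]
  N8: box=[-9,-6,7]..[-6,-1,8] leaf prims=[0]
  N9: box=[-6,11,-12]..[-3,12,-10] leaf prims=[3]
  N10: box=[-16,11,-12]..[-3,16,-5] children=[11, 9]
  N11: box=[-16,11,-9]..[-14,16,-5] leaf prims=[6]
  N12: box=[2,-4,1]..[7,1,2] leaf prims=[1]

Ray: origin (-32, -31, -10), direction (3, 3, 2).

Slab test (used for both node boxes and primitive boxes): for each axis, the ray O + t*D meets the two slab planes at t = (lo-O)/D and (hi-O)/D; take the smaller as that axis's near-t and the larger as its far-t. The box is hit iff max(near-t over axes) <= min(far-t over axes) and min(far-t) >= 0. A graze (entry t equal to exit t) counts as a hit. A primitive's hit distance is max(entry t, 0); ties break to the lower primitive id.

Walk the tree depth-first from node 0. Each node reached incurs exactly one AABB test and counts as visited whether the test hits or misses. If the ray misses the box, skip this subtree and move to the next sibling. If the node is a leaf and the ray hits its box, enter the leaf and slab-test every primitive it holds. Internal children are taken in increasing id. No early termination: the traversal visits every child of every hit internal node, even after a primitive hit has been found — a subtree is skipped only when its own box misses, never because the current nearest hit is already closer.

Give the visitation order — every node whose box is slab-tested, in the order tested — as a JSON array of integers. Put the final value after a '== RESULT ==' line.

Walk:
N0 x:[16/3,41/3] y:[17/3,47/3] z:[-1,16] -> hit [17/3,41/3], descend [4, 7]
  N4 x:[16/3,29/3] y:[8,47/3] z:[-1,5] -> miss, prune
  N7 x:[23/3,41/3] y:[17/3,13] z:[11/2,16] -> hit [23/3,13], descend [1, 5]
    N1 x:[34/3,40/3] y:[9,13] z:[11/2,13] -> hit [34/3,13], descend [6, 12]
      N6 x:[37/3,40/3] y:[38/3,13] z:[25/2,13] -> hit [38/3,13] leaf, test {P4@t=38/3}
      N12 x:[34/3,13] y:[9,32/3] z:[11/2,6] -> miss, prune
    N5 x:[23/3,41/3] y:[17/3,10] z:[17/2,16] -> hit [17/2,10], descend [3, 8]
      N3 x:[37/3,41/3] y:[17/3,19/3] z:[13,16] -> miss, prune
      N8 x:[23/3,26/3] y:[25/3,10] z:[17/2,9] -> hit [17/2,26/3] leaf, test {P0@t=17/2}

order=[0, 4, 7, 1, 6, 12, 5, 3, 8]  |boxes|=9  |leaves|=2  hit=P0

== RESULT ==
[0, 4, 7, 1, 6, 12, 5, 3, 8]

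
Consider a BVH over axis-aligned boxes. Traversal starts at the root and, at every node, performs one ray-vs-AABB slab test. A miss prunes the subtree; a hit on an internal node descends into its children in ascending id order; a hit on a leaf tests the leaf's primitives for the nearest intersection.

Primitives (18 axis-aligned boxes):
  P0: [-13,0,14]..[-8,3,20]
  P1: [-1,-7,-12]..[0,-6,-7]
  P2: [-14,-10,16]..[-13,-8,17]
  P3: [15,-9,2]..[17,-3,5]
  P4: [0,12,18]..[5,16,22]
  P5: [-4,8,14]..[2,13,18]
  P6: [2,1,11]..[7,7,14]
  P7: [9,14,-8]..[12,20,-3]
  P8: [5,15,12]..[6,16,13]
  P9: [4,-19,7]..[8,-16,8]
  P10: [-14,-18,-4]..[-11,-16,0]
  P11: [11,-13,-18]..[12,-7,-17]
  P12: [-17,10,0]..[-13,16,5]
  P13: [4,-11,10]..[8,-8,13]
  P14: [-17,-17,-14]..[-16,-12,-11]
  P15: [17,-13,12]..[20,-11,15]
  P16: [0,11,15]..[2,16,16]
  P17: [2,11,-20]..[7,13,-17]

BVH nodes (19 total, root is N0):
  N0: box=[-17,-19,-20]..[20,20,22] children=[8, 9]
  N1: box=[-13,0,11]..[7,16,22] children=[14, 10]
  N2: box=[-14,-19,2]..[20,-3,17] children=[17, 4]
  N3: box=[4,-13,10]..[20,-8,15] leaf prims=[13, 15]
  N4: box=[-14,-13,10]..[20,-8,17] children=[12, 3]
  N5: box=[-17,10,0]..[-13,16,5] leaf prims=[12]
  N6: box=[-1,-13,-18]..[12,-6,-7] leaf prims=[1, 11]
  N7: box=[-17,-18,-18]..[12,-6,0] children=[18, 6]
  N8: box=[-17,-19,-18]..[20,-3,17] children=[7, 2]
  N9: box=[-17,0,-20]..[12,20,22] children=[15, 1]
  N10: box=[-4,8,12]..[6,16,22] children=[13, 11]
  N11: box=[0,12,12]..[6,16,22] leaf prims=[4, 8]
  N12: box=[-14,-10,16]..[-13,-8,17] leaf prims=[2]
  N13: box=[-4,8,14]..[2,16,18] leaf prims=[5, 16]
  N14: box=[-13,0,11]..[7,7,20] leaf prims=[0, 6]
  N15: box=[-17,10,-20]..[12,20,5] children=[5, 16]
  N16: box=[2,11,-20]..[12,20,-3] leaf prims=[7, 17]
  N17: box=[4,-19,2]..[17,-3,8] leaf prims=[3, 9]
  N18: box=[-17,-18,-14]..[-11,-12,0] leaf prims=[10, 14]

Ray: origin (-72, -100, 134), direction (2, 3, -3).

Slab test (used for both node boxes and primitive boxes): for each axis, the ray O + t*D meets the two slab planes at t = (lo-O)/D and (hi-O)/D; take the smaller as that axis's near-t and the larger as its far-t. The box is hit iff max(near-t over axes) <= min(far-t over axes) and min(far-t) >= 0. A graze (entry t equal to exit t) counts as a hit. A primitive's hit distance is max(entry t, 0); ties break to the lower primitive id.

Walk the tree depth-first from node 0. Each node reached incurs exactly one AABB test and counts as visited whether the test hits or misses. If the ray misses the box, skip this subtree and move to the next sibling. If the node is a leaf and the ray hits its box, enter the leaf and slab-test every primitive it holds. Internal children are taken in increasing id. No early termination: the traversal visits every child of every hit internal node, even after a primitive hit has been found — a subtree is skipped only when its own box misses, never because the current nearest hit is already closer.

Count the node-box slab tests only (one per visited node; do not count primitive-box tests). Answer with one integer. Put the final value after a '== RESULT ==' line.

Walk:
N0 x:[55/2,46] y:[27,40] z:[112/3,154/3] -> hit [112/3,40], descend [8, 9]
  N8 x:[55/2,46] y:[27,97/3] z:[39,152/3] -> miss, prune
  N9 x:[55/2,42] y:[100/3,40] z:[112/3,154/3] -> hit [112/3,40], descend [1, 15]
    N1 x:[59/2,79/2] y:[100/3,116/3] z:[112/3,41] -> hit [112/3,116/3], descend [10, 14]
      N10 x:[34,39] y:[36,116/3] z:[112/3,122/3] -> hit [112/3,116/3], descend [11, 13]
        N11 x:[36,39] y:[112/3,116/3] z:[112/3,122/3] -> hit [112/3,116/3] leaf, test {P4@t=112/3, P8(miss)}
        N13 x:[34,37] y:[36,116/3] z:[116/3,40] -> miss, prune
      N14 x:[59/2,79/2] y:[100/3,107/3] z:[38,41] -> miss, prune
    N15 x:[55/2,42] y:[110/3,40] z:[43,154/3] -> miss, prune

Visited [0, 8, 9, 1, 10, 11, 13, 14, 15]. Tests: 9 box, 1 leaf. Nearest: P4.

== RESULT ==
9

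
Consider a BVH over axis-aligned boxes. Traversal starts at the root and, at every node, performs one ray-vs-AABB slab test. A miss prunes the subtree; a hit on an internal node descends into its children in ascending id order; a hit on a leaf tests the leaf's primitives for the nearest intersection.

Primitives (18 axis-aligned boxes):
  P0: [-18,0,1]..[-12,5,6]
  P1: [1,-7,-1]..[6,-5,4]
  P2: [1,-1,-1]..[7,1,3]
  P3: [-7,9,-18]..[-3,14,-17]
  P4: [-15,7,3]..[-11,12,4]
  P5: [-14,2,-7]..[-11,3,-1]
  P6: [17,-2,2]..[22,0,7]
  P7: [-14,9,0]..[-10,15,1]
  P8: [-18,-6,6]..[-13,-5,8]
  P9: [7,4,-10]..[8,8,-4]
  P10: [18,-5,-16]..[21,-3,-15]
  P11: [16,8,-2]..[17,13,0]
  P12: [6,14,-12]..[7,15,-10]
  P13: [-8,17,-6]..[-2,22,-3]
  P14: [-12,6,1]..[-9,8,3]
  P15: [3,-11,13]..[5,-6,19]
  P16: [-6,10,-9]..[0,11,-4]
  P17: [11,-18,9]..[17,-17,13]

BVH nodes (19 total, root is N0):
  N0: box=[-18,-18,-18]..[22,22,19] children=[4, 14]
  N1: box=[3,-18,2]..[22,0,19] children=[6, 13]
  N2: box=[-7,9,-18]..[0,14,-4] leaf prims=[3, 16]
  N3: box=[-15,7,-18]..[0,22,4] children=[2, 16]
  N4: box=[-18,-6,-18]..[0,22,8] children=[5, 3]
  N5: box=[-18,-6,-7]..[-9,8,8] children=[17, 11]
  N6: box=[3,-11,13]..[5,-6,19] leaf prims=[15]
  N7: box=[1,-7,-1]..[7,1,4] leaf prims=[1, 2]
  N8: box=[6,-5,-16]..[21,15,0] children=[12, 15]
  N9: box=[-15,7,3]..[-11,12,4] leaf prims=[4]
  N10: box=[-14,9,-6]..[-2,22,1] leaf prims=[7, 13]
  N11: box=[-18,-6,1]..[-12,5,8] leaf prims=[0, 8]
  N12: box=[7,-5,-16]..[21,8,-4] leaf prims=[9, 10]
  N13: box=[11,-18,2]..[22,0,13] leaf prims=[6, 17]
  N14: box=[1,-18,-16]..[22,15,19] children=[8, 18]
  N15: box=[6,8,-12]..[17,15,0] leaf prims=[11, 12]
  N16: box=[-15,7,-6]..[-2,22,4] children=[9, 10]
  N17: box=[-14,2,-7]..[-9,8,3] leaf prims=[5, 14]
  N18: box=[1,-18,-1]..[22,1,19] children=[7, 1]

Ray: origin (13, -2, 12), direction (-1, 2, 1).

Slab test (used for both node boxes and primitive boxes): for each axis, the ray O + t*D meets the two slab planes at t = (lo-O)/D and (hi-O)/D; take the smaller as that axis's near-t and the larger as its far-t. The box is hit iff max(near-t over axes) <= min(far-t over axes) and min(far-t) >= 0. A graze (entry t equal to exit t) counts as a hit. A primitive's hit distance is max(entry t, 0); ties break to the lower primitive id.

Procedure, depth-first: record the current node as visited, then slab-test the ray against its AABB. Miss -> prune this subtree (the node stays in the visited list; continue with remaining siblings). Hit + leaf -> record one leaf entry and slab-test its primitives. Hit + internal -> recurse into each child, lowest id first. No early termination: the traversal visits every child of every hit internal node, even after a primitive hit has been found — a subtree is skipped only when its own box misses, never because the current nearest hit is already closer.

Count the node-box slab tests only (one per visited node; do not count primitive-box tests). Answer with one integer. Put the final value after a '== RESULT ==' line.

Walk:
N0 x:[-9,31] y:[-8,12] z:[-30,7] -> hit [-8,7], descend [4, 14]
  N4 x:[13,31] y:[-2,12] z:[-30,-4] -> miss, prune
  N14 x:[-9,12] y:[-8,17/2] z:[-28,7] -> hit [-8,7], descend [8, 18]
    N8 x:[-8,7] y:[-3/2,17/2] z:[-28,-12] -> miss, prune
    N18 x:[-9,12] y:[-8,3/2] z:[-13,7] -> hit [-8,3/2], descend [1, 7]
      N1 x:[-9,10] y:[-8,1] z:[-10,7] -> hit [-8,1], descend [6, 13]
        N6 x:[8,10] y:[-9/2,-2] z:[1,7] -> miss, prune
        N13 x:[-9,2] y:[-8,1] z:[-10,1] -> hit [-8,1] leaf, test {P6(miss), P17(miss)}
      N7 x:[6,12] y:[-5/2,3/2] z:[-13,-8] -> miss, prune

Visited [0, 4, 14, 8, 18, 1, 6, 13, 7]. Tests: 9 box, 1 leaf. Nearest: miss.

== RESULT ==
9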